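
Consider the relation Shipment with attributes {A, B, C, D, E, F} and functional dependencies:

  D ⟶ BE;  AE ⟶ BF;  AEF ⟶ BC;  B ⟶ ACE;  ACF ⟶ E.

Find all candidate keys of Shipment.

D

Attribute D never appears on the right-hand side of any dependency, so D must belong to every candidate key.
{D}⁺ = {A, B, C, D, E, F}, which is all of the schema, so {D} is the only candidate key.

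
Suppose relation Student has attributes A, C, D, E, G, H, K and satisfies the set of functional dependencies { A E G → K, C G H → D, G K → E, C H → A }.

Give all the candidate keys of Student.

Attributes C, G, H never appear on any right-hand side, so every candidate key must contain {C, G, H}.
{C, G, H}⁺ = {A, C, D, G, H}, which is not all of the schema, so we must add further attributes.
{C, E, G, H}⁺: CGH→D adds D; CH→A adds A; AEG→K adds K → {A, C, D, E, G, H, K}. Minimal: {E, G, H}⁺ = {E, G, H}; {C, G, H}⁺ = {A, C, D, G, H}; {C, E, H}⁺ = {A, C, E, H}; … — none reach the full schema.
{C, G, H, K}⁺: CGH→D adds D; GK→E adds E; CH→A adds A → {A, C, D, E, G, H, K}. Minimal: {G, H, K}⁺ = {E, G, H, K}; {C, H, K}⁺ = {A, C, H, K}; {C, G, K}⁺ = {C, E, G, K}; … — none reach the full schema.

CEGH, CGHK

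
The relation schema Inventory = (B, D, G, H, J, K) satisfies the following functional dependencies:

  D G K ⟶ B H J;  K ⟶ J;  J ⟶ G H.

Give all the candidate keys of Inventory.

(D, K)

{D, K}⁺: K→J adds J; J→GH adds G, H; DGK→BHJ adds B → {B, D, G, H, J, K}. Minimal: {K}⁺ = {G, H, J, K}; {D}⁺ = {D} — none reach the full schema.
No other minimal superkey exists.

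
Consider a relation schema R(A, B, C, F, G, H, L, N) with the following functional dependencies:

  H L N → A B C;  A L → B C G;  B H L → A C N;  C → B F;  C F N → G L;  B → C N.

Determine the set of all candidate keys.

Attribute H never appears on the right-hand side of any dependency, so H must belong to every candidate key.
{H}⁺ = {H}, which is not all of the schema, so we must add further attributes.
{B, H}⁺: B→CN adds C, N; C→BF adds F; CFN→GL adds G, L; HLN→ABC adds A → {A, B, C, F, G, H, L, N}.
{C, H}⁺: C→BF adds B, F; B→CN adds N; CFN→GL adds G, L; HLN→ABC adds A → {A, B, C, F, G, H, L, N}.
{A, H, L}⁺: AL→BCG adds B, C, G; BHL→ACN adds N; C→BF adds F → {A, B, C, F, G, H, L, N}.
{H, L, N}⁺: HLN→ABC adds A, B, C; AL→BCG adds G; C→BF adds F → {A, B, C, F, G, H, L, N}.

(B, H); (C, H); (A, H, L); (H, L, N)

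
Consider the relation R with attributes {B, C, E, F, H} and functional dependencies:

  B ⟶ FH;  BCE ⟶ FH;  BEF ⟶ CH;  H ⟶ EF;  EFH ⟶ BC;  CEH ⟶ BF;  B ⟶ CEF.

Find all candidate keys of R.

{B}, {H}

{B}⁺: B→FH adds F, H; H→EF adds E; EFH→BC adds C → {B, C, E, F, H}.
{H}⁺: H→EF adds E, F; EFH→BC adds B, C → {B, C, E, F, H}.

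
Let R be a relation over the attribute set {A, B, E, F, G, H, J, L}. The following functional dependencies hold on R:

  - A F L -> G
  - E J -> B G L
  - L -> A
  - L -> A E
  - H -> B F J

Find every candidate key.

EH, HL

{E, H}⁺: H→BFJ adds B, F, J; EJ→BGL adds G, L; L→A adds A → {A, B, E, F, G, H, J, L}. Minimal: {H}⁺ = {B, F, H, J}; {E}⁺ = {E} — none reach the full schema.
{H, L}⁺: L→A adds A; L→AE adds E; H→BFJ adds B, F, J; AFL→G adds G → {A, B, E, F, G, H, J, L}. Minimal: {L}⁺ = {A, E, L}; {H}⁺ = {B, F, H, J} — none reach the full schema.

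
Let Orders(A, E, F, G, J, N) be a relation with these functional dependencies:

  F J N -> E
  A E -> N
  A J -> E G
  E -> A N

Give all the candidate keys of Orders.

{A, F, J}⁺: AJ→EG adds E, G; E→AN adds N → {A, E, F, G, J, N}. Minimal: {F, J}⁺ = {F, J}; {A, J}⁺ = {A, E, G, J, N}; {A, F}⁺ = {A, F} — none reach the full schema.
{E, F, J}⁺: E→AN adds A, N; AJ→EG adds G → {A, E, F, G, J, N}. Minimal: {F, J}⁺ = {F, J}; {E, J}⁺ = {A, E, G, J, N}; {E, F}⁺ = {A, E, F, N} — none reach the full schema.
{F, J, N}⁺: FJN→E adds E; E→AN adds A; AJ→EG adds G → {A, E, F, G, J, N}. Minimal: {J, N}⁺ = {J, N}; {F, N}⁺ = {F, N}; {F, J}⁺ = {F, J} — none reach the full schema.
Any other superkey contains one of these as a subset, so there are no further candidate keys.

{A, F, J}, {E, F, J}, {F, J, N}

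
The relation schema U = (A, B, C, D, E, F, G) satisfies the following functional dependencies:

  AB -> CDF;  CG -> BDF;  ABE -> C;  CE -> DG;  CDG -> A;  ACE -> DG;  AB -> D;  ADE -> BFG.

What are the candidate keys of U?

{C, E}, {A, B, E}, {A, D, E}

Attribute E never appears on the right-hand side of any dependency, so E must belong to every candidate key.
{E}⁺ = {E}, which is not all of the schema, so we must add further attributes.
{C, E}⁺: CE→DG adds D, G; CDG→A adds A; ADE→BFG adds B, F → {A, B, C, D, E, F, G}.
{A, B, E}⁺: AB→CDF adds C, D, F; CE→DG adds G → {A, B, C, D, E, F, G}.
{A, D, E}⁺: ADE→BFG adds B, F, G; AB→CDF adds C → {A, B, C, D, E, F, G}.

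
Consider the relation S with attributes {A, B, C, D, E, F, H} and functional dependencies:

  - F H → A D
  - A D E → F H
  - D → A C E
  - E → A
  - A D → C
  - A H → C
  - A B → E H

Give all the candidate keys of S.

Attribute B never appears on the right-hand side of any dependency, so B must belong to every candidate key.
{B}⁺ = {B}, which is not all of the schema, so we must add further attributes.
{B, D}⁺: D→ACE adds A, C, E; AB→EH adds H; ADE→FH adds F → {A, B, C, D, E, F, H}. Minimal: {D}⁺ = {A, C, D, E, F, H}; {B}⁺ = {B} — none reach the full schema.
{A, B, F}⁺: AB→EH adds E, H; FH→AD adds D; D→ACE adds C → {A, B, C, D, E, F, H}. Minimal: {B, F}⁺ = {B, F}; {A, F}⁺ = {A, F}; {A, B}⁺ = {A, B, C, E, H} — none reach the full schema.
{B, E, F}⁺: E→A adds A; AB→EH adds H; FH→AD adds D; D→ACE adds C → {A, B, C, D, E, F, H}. Minimal: {E, F}⁺ = {A, E, F}; {B, F}⁺ = {B, F}; {B, E}⁺ = {A, B, C, E, H} — none reach the full schema.
{B, F, H}⁺: FH→AD adds A, D; D→ACE adds C, E → {A, B, C, D, E, F, H}. Minimal: {F, H}⁺ = {A, C, D, E, F, H}; {B, H}⁺ = {B, H}; {B, F}⁺ = {B, F} — none reach the full schema.
Any other superkey contains one of these as a subset, so there are no further candidate keys.

{B, D}; {A, B, F}; {B, E, F}; {B, F, H}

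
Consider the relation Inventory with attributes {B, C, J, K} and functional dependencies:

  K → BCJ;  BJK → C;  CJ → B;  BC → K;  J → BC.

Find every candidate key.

{J}⁺: J→BC adds B, C; BC→K adds K → {B, C, J, K}.
{K}⁺: K→BCJ adds B, C, J → {B, C, J, K}.
{B, C}⁺: BC→K adds K; K→BCJ adds J → {B, C, J, K}. Minimal: {C}⁺ = {C}; {B}⁺ = {B} — none reach the full schema.

{J}; {K}; {B, C}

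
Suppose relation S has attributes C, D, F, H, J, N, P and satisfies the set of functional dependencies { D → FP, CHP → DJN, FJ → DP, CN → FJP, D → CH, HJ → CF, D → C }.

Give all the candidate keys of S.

{D}⁺: D→FP adds F, P; D→CH adds C, H; CHP→DJN adds J, N → {C, D, F, H, J, N, P}.
{C, N}⁺: CN→FJP adds F, J, P; FJ→DP adds D; D→CH adds H → {C, D, F, H, J, N, P}. Minimal: {N}⁺ = {N}; {C}⁺ = {C} — none reach the full schema.
{F, J}⁺: FJ→DP adds D, P; D→CH adds C, H; CHP→DJN adds N → {C, D, F, H, J, N, P}. Minimal: {J}⁺ = {J}; {F}⁺ = {F} — none reach the full schema.
{H, J}⁺: HJ→CF adds C, F; FJ→DP adds D, P; CHP→DJN adds N → {C, D, F, H, J, N, P}. Minimal: {J}⁺ = {J}; {H}⁺ = {H} — none reach the full schema.
{C, H, P}⁺: CHP→DJN adds D, J, N; CN→FJP adds F → {C, D, F, H, J, N, P}. Minimal: {H, P}⁺ = {H, P}; {C, P}⁺ = {C, P}; {C, H}⁺ = {C, H} — none reach the full schema.
Any other superkey contains one of these as a subset, so there are no further candidate keys.

(D); (C, N); (F, J); (H, J); (C, H, P)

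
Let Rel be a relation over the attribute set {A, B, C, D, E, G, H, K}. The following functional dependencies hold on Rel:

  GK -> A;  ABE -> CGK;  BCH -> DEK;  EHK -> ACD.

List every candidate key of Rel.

Attributes B, H never appear on any right-hand side, so every candidate key must contain {B, H}.
{B, H}⁺ = {B, H}, which is not all of the schema, so we must add further attributes.
{B, C, H}⁺: BCH→DEK adds D, E, K; EHK→ACD adds A; ABE→CGK adds G → {A, B, C, D, E, G, H, K}.
{A, B, E, H}⁺: ABE→CGK adds C, G, K; BCH→DEK adds D → {A, B, C, D, E, G, H, K}.
{B, E, H, K}⁺: EHK→ACD adds A, C, D; ABE→CGK adds G → {A, B, C, D, E, G, H, K}.
Any other superkey contains one of these as a subset, so there are no further candidate keys.

BCH, ABEH, BEHK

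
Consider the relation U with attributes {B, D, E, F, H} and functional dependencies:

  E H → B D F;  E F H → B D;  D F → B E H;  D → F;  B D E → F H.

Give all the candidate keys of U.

{D}⁺: D→F adds F; DF→BEH adds B, E, H → {B, D, E, F, H}.
{E, H}⁺: EH→BDF adds B, D, F → {B, D, E, F, H}.
Any other superkey contains one of these as a subset, so there are no further candidate keys.

D, EH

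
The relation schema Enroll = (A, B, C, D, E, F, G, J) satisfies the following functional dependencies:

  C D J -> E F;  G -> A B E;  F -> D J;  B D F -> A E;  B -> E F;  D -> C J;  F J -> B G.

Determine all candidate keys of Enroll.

{B}⁺: B→EF adds E, F; F→DJ adds D, J; BDF→AE adds A; D→CJ adds C; FJ→BG adds G → {A, B, C, D, E, F, G, J}.
{D}⁺: D→CJ adds C, J; CDJ→EF adds E, F; FJ→BG adds B, G; G→ABE adds A → {A, B, C, D, E, F, G, J}.
{F}⁺: F→DJ adds D, J; D→CJ adds C; FJ→BG adds B, G; CDJ→EF adds E; G→ABE adds A → {A, B, C, D, E, F, G, J}.
{G}⁺: G→ABE adds A, B, E; B→EF adds F; F→DJ adds D, J; D→CJ adds C → {A, B, C, D, E, F, G, J}.

{B}, {D}, {F}, {G}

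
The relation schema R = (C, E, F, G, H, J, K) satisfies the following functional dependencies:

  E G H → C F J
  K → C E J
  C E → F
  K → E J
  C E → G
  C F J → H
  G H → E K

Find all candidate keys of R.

{K}⁺: K→CEJ adds C, E, J; CE→F adds F; CE→G adds G; CFJ→H adds H → {C, E, F, G, H, J, K}.
{G, H}⁺: GH→EK adds E, K; EGH→CFJ adds C, F, J → {C, E, F, G, H, J, K}. Minimal: {H}⁺ = {H}; {G}⁺ = {G} — none reach the full schema.
{C, E, H}⁺: CE→F adds F; CE→G adds G; GH→EK adds K; EGH→CFJ adds J → {C, E, F, G, H, J, K}. Minimal: {E, H}⁺ = {E, H}; {C, H}⁺ = {C, H}; {C, E}⁺ = {C, E, F, G} — none reach the full schema.
{C, E, J}⁺: CE→F adds F; CE→G adds G; CFJ→H adds H; GH→EK adds K → {C, E, F, G, H, J, K}. Minimal: {E, J}⁺ = {E, J}; {C, J}⁺ = {C, J}; {C, E}⁺ = {C, E, F, G} — none reach the full schema.
{C, F, G, J}⁺: CFJ→H adds H; GH→EK adds E, K → {C, E, F, G, H, J, K}. Minimal: {F, G, J}⁺ = {F, G, J}; {C, G, J}⁺ = {C, G, J}; {C, F, J}⁺ = {C, F, H, J}; … — none reach the full schema.
Any other superkey contains one of these as a subset, so there are no further candidate keys.

K; GH; CEH; CEJ; CFGJ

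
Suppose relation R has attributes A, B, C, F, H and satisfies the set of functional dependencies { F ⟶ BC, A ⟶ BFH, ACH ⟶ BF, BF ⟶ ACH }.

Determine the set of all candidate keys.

{A}⁺: A→BFH adds B, F, H; BF→ACH adds C → {A, B, C, F, H}.
{F}⁺: F→BC adds B, C; BF→ACH adds A, H → {A, B, C, F, H}.
Any other superkey contains one of these as a subset, so there are no further candidate keys.

A, F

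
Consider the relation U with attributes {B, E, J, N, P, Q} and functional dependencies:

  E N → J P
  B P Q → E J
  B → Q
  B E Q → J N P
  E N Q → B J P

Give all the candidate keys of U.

{B, E}⁺: B→Q adds Q; BEQ→JNP adds J, N, P → {B, E, J, N, P, Q}. Minimal: {E}⁺ = {E}; {B}⁺ = {B, Q} — none reach the full schema.
{B, P}⁺: B→Q adds Q; BPQ→EJ adds E, J; BEQ→JNP adds N → {B, E, J, N, P, Q}. Minimal: {P}⁺ = {P}; {B}⁺ = {B, Q} — none reach the full schema.
{E, N, Q}⁺: EN→JP adds J, P; ENQ→BJP adds B → {B, E, J, N, P, Q}. Minimal: {N, Q}⁺ = {N, Q}; {E, Q}⁺ = {E, Q}; {E, N}⁺ = {E, J, N, P} — none reach the full schema.
Any other superkey contains one of these as a subset, so there are no further candidate keys.

{B, E}, {B, P}, {E, N, Q}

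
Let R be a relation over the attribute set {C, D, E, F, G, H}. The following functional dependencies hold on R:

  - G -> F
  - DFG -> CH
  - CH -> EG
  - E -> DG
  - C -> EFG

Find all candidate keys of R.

{C}⁺: C→EFG adds E, F, G; E→DG adds D; DFG→CH adds H → {C, D, E, F, G, H}.
{E}⁺: E→DG adds D, G; G→F adds F; DFG→CH adds C, H → {C, D, E, F, G, H}.
{D, G}⁺: G→F adds F; DFG→CH adds C, H; CH→EG adds E → {C, D, E, F, G, H}. Minimal: {G}⁺ = {F, G}; {D}⁺ = {D} — none reach the full schema.
Any other superkey contains one of these as a subset, so there are no further candidate keys.

(C), (E), (D, G)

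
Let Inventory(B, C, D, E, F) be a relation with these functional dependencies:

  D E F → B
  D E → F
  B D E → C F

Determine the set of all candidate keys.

Attributes D, E never appear on any right-hand side, so every candidate key must contain {D, E}.
{D, E}⁺ = {B, C, D, E, F}, which is all of the schema, so {D, E} is the only candidate key.

{D, E}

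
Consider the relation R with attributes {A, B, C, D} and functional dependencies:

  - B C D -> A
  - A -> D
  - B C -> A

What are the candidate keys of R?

Attributes B, C never appear on any right-hand side, so every candidate key must contain {B, C}.
{B, C}⁺ = {A, B, C, D}, which is all of the schema, so {B, C} is the only candidate key.

{B, C}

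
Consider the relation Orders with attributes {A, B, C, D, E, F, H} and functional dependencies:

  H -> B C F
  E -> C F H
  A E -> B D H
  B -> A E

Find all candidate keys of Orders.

{B}⁺: B→AE adds A, E; E→CFH adds C, F, H; AE→BDH adds D → {A, B, C, D, E, F, H}.
{E}⁺: E→CFH adds C, F, H; H→BCF adds B; B→AE adds A; AE→BDH adds D → {A, B, C, D, E, F, H}.
{H}⁺: H→BCF adds B, C, F; B→AE adds A, E; AE→BDH adds D → {A, B, C, D, E, F, H}.
Any other superkey contains one of these as a subset, so there are no further candidate keys.

(B); (E); (H)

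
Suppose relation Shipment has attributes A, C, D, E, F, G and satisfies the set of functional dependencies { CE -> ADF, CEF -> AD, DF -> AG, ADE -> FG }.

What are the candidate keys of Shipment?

Attributes C, E never appear on any right-hand side, so every candidate key must contain {C, E}.
{C, E}⁺ = {A, C, D, E, F, G}, which is all of the schema, so {C, E} is the only candidate key.

(C, E)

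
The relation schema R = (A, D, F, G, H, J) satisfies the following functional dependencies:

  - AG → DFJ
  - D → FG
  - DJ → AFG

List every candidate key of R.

Attribute H never appears on the right-hand side of any dependency, so H must belong to every candidate key.
{H}⁺ = {H}, which is not all of the schema, so we must add further attributes.
{A, D, H}⁺: D→FG adds F, G; AG→DFJ adds J → {A, D, F, G, H, J}. Minimal: {D, H}⁺ = {D, F, G, H}; {A, H}⁺ = {A, H}; {A, D}⁺ = {A, D, F, G, J} — none reach the full schema.
{A, G, H}⁺: AG→DFJ adds D, F, J → {A, D, F, G, H, J}. Minimal: {G, H}⁺ = {G, H}; {A, H}⁺ = {A, H}; {A, G}⁺ = {A, D, F, G, J} — none reach the full schema.
{D, H, J}⁺: D→FG adds F, G; DJ→AFG adds A → {A, D, F, G, H, J}. Minimal: {H, J}⁺ = {H, J}; {D, J}⁺ = {A, D, F, G, J}; {D, H}⁺ = {D, F, G, H} — none reach the full schema.

{A, D, H}, {A, G, H}, {D, H, J}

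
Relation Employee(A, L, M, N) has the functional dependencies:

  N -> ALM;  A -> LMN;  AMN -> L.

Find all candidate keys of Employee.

{A}, {N}

{A}⁺: A→LMN adds L, M, N → {A, L, M, N}.
{N}⁺: N→ALM adds A, L, M → {A, L, M, N}.
Any other superkey contains one of these as a subset, so there are no further candidate keys.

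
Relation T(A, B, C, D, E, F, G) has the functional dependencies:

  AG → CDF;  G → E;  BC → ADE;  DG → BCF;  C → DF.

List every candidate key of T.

(A, G); (C, G); (D, G)

Attribute G never appears on the right-hand side of any dependency, so G must belong to every candidate key.
{G}⁺ = {E, G}, which is not all of the schema, so we must add further attributes.
{A, G}⁺: AG→CDF adds C, D, F; G→E adds E; DG→BCF adds B → {A, B, C, D, E, F, G}. Minimal: {G}⁺ = {E, G}; {A}⁺ = {A} — none reach the full schema.
{C, G}⁺: G→E adds E; C→DF adds D, F; DG→BCF adds B; BC→ADE adds A → {A, B, C, D, E, F, G}. Minimal: {G}⁺ = {E, G}; {C}⁺ = {C, D, F} — none reach the full schema.
{D, G}⁺: G→E adds E; DG→BCF adds B, C, F; BC→ADE adds A → {A, B, C, D, E, F, G}. Minimal: {G}⁺ = {E, G}; {D}⁺ = {D} — none reach the full schema.
Any other superkey contains one of these as a subset, so there are no further candidate keys.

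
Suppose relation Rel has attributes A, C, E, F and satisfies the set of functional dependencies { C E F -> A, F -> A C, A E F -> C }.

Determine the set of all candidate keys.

{E, F}

Attributes E, F never appear on any right-hand side, so every candidate key must contain {E, F}.
{E, F}⁺ = {A, C, E, F}, which is all of the schema, so {E, F} is the only candidate key.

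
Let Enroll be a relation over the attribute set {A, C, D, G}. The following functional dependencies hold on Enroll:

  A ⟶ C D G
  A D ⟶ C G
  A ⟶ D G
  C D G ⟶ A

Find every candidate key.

{A}⁺: A→CDG adds C, D, G → {A, C, D, G}.
{C, D, G}⁺: CDG→A adds A → {A, C, D, G}. Minimal: {D, G}⁺ = {D, G}; {C, G}⁺ = {C, G}; {C, D}⁺ = {C, D} — none reach the full schema.

{A}, {C, D, G}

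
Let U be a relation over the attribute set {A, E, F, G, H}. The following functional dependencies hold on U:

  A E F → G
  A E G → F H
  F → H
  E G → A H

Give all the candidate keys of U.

{E, G}, {A, E, F}

Attribute E never appears on the right-hand side of any dependency, so E must belong to every candidate key.
{E}⁺ = {E}, which is not all of the schema, so we must add further attributes.
{E, G}⁺: EG→AH adds A, H; AEG→FH adds F → {A, E, F, G, H}. Minimal: {G}⁺ = {G}; {E}⁺ = {E} — none reach the full schema.
{A, E, F}⁺: AEF→G adds G; AEG→FH adds H → {A, E, F, G, H}. Minimal: {E, F}⁺ = {E, F, H}; {A, F}⁺ = {A, F, H}; {A, E}⁺ = {A, E} — none reach the full schema.
Any other superkey contains one of these as a subset, so there are no further candidate keys.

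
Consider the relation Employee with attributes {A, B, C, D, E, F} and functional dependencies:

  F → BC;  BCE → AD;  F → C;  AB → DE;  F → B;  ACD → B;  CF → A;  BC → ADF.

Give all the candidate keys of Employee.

F, BC, ACD

{F}⁺: F→BC adds B, C; CF→A adds A; BC→ADF adds D; AB→DE adds E → {A, B, C, D, E, F}.
{B, C}⁺: BC→ADF adds A, D, F; AB→DE adds E → {A, B, C, D, E, F}.
{A, C, D}⁺: ACD→B adds B; BC→ADF adds F; AB→DE adds E → {A, B, C, D, E, F}.
Any other superkey contains one of these as a subset, so there are no further candidate keys.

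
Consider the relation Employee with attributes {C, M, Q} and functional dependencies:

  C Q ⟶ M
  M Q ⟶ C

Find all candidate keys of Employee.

Attribute Q never appears on the right-hand side of any dependency, so Q must belong to every candidate key.
{Q}⁺ = {Q}, which is not all of the schema, so we must add further attributes.
{C, Q}⁺: CQ→M adds M → {C, M, Q}. Minimal: {Q}⁺ = {Q}; {C}⁺ = {C} — none reach the full schema.
{M, Q}⁺: MQ→C adds C → {C, M, Q}. Minimal: {Q}⁺ = {Q}; {M}⁺ = {M} — none reach the full schema.
Any other superkey contains one of these as a subset, so there are no further candidate keys.

CQ, MQ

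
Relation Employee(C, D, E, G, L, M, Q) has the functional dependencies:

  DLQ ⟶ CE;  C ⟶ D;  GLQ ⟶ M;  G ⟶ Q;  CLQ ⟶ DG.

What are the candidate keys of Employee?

Attribute L never appears on the right-hand side of any dependency, so L must belong to every candidate key.
{L}⁺ = {L}, which is not all of the schema, so we must add further attributes.
{C, G, L}⁺: C→D adds D; G→Q adds Q; DLQ→CE adds E; GLQ→M adds M → {C, D, E, G, L, M, Q}. Minimal: {G, L}⁺ = {G, L, M, Q}; {C, L}⁺ = {C, D, L}; {C, G}⁺ = {C, D, G, Q} — none reach the full schema.
{C, L, Q}⁺: C→D adds D; CLQ→DG adds G; DLQ→CE adds E; GLQ→M adds M → {C, D, E, G, L, M, Q}. Minimal: {L, Q}⁺ = {L, Q}; {C, Q}⁺ = {C, D, Q}; {C, L}⁺ = {C, D, L} — none reach the full schema.
{D, G, L}⁺: G→Q adds Q; DLQ→CE adds C, E; GLQ→M adds M → {C, D, E, G, L, M, Q}. Minimal: {G, L}⁺ = {G, L, M, Q}; {D, L}⁺ = {D, L}; {D, G}⁺ = {D, G, Q} — none reach the full schema.
{D, L, Q}⁺: DLQ→CE adds C, E; CLQ→DG adds G; GLQ→M adds M → {C, D, E, G, L, M, Q}. Minimal: {L, Q}⁺ = {L, Q}; {D, Q}⁺ = {D, Q}; {D, L}⁺ = {D, L} — none reach the full schema.

CGL, CLQ, DGL, DLQ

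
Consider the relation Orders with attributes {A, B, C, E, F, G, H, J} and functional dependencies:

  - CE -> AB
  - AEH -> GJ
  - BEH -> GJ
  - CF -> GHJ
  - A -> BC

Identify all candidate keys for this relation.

{A, E, F}⁺: A→BC adds B, C; CF→GHJ adds G, H, J → {A, B, C, E, F, G, H, J}. Minimal: {E, F}⁺ = {E, F}; {A, F}⁺ = {A, B, C, F, G, H, J}; {A, E}⁺ = {A, B, C, E} — none reach the full schema.
{C, E, F}⁺: CE→AB adds A, B; CF→GHJ adds G, H, J → {A, B, C, E, F, G, H, J}. Minimal: {E, F}⁺ = {E, F}; {C, F}⁺ = {C, F, G, H, J}; {C, E}⁺ = {A, B, C, E} — none reach the full schema.

{A, E, F}, {C, E, F}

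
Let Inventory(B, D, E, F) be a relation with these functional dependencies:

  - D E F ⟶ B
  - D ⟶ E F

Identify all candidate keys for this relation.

(D)

Attribute D never appears on the right-hand side of any dependency, so D must belong to every candidate key.
{D}⁺ = {B, D, E, F}, which is all of the schema, so {D} is the only candidate key.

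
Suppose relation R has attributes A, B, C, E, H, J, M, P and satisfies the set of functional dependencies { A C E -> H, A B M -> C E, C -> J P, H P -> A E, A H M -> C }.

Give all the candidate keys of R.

ABM; BCHM; BHMP

{A, B, M}⁺: ABM→CE adds C, E; C→JP adds J, P; ACE→H adds H → {A, B, C, E, H, J, M, P}.
{B, C, H, M}⁺: C→JP adds J, P; HP→AE adds A, E → {A, B, C, E, H, J, M, P}.
{B, H, M, P}⁺: HP→AE adds A, E; AHM→C adds C; C→JP adds J → {A, B, C, E, H, J, M, P}.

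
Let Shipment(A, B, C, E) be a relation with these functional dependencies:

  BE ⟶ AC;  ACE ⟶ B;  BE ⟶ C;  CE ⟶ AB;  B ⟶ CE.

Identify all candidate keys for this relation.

B; CE

{B}⁺: B→CE adds C, E; BE→AC adds A → {A, B, C, E}.
{C, E}⁺: CE→AB adds A, B → {A, B, C, E}.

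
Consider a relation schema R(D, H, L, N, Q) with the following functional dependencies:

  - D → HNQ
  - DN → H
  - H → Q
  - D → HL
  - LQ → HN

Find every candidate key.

Attribute D never appears on the right-hand side of any dependency, so D must belong to every candidate key.
{D}⁺ = {D, H, L, N, Q}, which is all of the schema, so {D} is the only candidate key.

D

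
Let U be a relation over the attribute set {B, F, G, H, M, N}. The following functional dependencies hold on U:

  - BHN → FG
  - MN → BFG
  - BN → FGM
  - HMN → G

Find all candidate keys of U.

BHN, HMN

{B, H, N}⁺: BHN→FG adds F, G; BN→FGM adds M → {B, F, G, H, M, N}. Minimal: {H, N}⁺ = {H, N}; {B, N}⁺ = {B, F, G, M, N}; {B, H}⁺ = {B, H} — none reach the full schema.
{H, M, N}⁺: MN→BFG adds B, F, G → {B, F, G, H, M, N}. Minimal: {M, N}⁺ = {B, F, G, M, N}; {H, N}⁺ = {H, N}; {H, M}⁺ = {H, M} — none reach the full schema.
Any other superkey contains one of these as a subset, so there are no further candidate keys.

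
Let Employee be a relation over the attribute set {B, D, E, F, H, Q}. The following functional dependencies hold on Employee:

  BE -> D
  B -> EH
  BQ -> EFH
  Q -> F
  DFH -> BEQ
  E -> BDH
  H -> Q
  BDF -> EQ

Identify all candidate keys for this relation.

{B}⁺: B→EH adds E, H; E→BDH adds D; H→Q adds Q; BQ→EFH adds F → {B, D, E, F, H, Q}.
{E}⁺: E→BDH adds B, D, H; H→Q adds Q; BQ→EFH adds F → {B, D, E, F, H, Q}.
{D, H}⁺: H→Q adds Q; Q→F adds F; DFH→BEQ adds B, E → {B, D, E, F, H, Q}. Minimal: {H}⁺ = {F, H, Q}; {D}⁺ = {D} — none reach the full schema.
Any other superkey contains one of these as a subset, so there are no further candidate keys.

B; E; DH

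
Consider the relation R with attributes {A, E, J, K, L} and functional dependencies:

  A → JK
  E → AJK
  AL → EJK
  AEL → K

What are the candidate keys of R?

Attribute L never appears on the right-hand side of any dependency, so L must belong to every candidate key.
{L}⁺ = {L}, which is not all of the schema, so we must add further attributes.
{A, L}⁺: A→JK adds J, K; AL→EJK adds E → {A, E, J, K, L}.
{E, L}⁺: E→AJK adds A, J, K → {A, E, J, K, L}.
Any other superkey contains one of these as a subset, so there are no further candidate keys.

(A, L), (E, L)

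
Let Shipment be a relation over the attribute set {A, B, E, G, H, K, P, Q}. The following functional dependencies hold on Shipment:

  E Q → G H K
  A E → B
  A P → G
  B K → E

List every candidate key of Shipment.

Attributes A, P, Q never appear on any right-hand side, so every candidate key must contain {A, P, Q}.
{A, P, Q}⁺ = {A, G, P, Q}, which is not all of the schema, so we must add further attributes.
{A, E, P, Q}⁺: EQ→GHK adds G, H, K; AE→B adds B → {A, B, E, G, H, K, P, Q}. Minimal: {E, P, Q}⁺ = {E, G, H, K, P, Q}; {A, P, Q}⁺ = {A, G, P, Q}; {A, E, Q}⁺ = {A, B, E, G, H, K, Q}; … — none reach the full schema.
{A, B, K, P, Q}⁺: AP→G adds G; BK→E adds E; EQ→GHK adds H → {A, B, E, G, H, K, P, Q}. Minimal: {B, K, P, Q}⁺ = {B, E, G, H, K, P, Q}; {A, K, P, Q}⁺ = {A, G, K, P, Q}; {A, B, P, Q}⁺ = {A, B, G, P, Q}; … — none reach the full schema.
Any other superkey contains one of these as a subset, so there are no further candidate keys.

AEPQ, ABKPQ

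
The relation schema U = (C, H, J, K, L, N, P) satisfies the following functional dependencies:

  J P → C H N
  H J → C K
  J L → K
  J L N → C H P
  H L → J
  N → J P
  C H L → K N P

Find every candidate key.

{H, L}; {L, N}; {J, L, P}

{H, L}⁺: HL→J adds J; HJ→CK adds C, K; CHL→KNP adds N, P → {C, H, J, K, L, N, P}. Minimal: {L}⁺ = {L}; {H}⁺ = {H} — none reach the full schema.
{L, N}⁺: N→JP adds J, P; JP→CHN adds C, H; HJ→CK adds K → {C, H, J, K, L, N, P}. Minimal: {N}⁺ = {C, H, J, K, N, P}; {L}⁺ = {L} — none reach the full schema.
{J, L, P}⁺: JP→CHN adds C, H, N; HJ→CK adds K → {C, H, J, K, L, N, P}. Minimal: {L, P}⁺ = {L, P}; {J, P}⁺ = {C, H, J, K, N, P}; {J, L}⁺ = {J, K, L} — none reach the full schema.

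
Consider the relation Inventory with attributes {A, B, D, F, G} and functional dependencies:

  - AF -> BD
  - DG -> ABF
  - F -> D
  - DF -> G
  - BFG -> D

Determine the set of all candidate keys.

{F}⁺: F→D adds D; DF→G adds G; DG→ABF adds A, B → {A, B, D, F, G}.
{D, G}⁺: DG→ABF adds A, B, F → {A, B, D, F, G}. Minimal: {G}⁺ = {G}; {D}⁺ = {D} — none reach the full schema.

{F}; {D, G}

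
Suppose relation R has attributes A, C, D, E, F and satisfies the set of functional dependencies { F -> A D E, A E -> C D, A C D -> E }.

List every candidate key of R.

(F)

Attribute F never appears on the right-hand side of any dependency, so F must belong to every candidate key.
{F}⁺ = {A, C, D, E, F}, which is all of the schema, so {F} is the only candidate key.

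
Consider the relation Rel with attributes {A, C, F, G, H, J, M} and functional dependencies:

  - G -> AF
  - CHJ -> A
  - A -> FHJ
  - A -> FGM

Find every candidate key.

(A, C), (C, G), (C, H, J)

Attribute C never appears on the right-hand side of any dependency, so C must belong to every candidate key.
{C}⁺ = {C}, which is not all of the schema, so we must add further attributes.
{A, C}⁺: A→FHJ adds F, H, J; A→FGM adds G, M → {A, C, F, G, H, J, M}. Minimal: {C}⁺ = {C}; {A}⁺ = {A, F, G, H, J, M} — none reach the full schema.
{C, G}⁺: G→AF adds A, F; A→FHJ adds H, J; A→FGM adds M → {A, C, F, G, H, J, M}. Minimal: {G}⁺ = {A, F, G, H, J, M}; {C}⁺ = {C} — none reach the full schema.
{C, H, J}⁺: CHJ→A adds A; A→FHJ adds F; A→FGM adds G, M → {A, C, F, G, H, J, M}. Minimal: {H, J}⁺ = {H, J}; {C, J}⁺ = {C, J}; {C, H}⁺ = {C, H} — none reach the full schema.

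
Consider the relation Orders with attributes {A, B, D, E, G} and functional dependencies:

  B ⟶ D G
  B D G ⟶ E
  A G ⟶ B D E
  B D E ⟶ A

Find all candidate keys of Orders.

(B), (A, G)

{B}⁺: B→DG adds D, G; BDG→E adds E; BDE→A adds A → {A, B, D, E, G}.
{A, G}⁺: AG→BDE adds B, D, E → {A, B, D, E, G}. Minimal: {G}⁺ = {G}; {A}⁺ = {A} — none reach the full schema.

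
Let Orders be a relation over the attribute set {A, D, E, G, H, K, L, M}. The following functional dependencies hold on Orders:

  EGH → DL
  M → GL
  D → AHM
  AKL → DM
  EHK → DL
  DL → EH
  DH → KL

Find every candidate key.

{D}⁺: D→AHM adds A, H, M; DH→KL adds K, L; M→GL adds G; DL→EH adds E → {A, D, E, G, H, K, L, M}.
{A, K, L}⁺: AKL→DM adds D, M; DL→EH adds E, H; M→GL adds G → {A, D, E, G, H, K, L, M}.
{A, K, M}⁺: M→GL adds G, L; AKL→DM adds D; DL→EH adds E, H → {A, D, E, G, H, K, L, M}.
{E, G, H}⁺: EGH→DL adds D, L; D→AHM adds A, M; DH→KL adds K → {A, D, E, G, H, K, L, M}.
{E, H, K}⁺: EHK→DL adds D, L; D→AHM adds A, M; M→GL adds G → {A, D, E, G, H, K, L, M}.
{E, H, M}⁺: M→GL adds G, L; EGH→DL adds D; D→AHM adds A; DH→KL adds K → {A, D, E, G, H, K, L, M}.

{D}; {A, K, L}; {A, K, M}; {E, G, H}; {E, H, K}; {E, H, M}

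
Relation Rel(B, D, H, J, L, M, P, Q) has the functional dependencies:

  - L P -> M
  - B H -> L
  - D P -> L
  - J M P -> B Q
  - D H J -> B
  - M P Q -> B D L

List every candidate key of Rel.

{B, H, J, P}, {D, H, J, P}, {H, J, L, P}, {H, J, M, P}

Attributes H, J, P never appear on any right-hand side, so every candidate key must contain {H, J, P}.
{H, J, P}⁺ = {H, J, P}, which is not all of the schema, so we must add further attributes.
{B, H, J, P}⁺: BH→L adds L; LP→M adds M; JMP→BQ adds Q; MPQ→BDL adds D → {B, D, H, J, L, M, P, Q}. Minimal: {H, J, P}⁺ = {H, J, P}; {B, J, P}⁺ = {B, J, P}; {B, H, P}⁺ = {B, H, L, M, P}; … — none reach the full schema.
{D, H, J, P}⁺: DP→L adds L; DHJ→B adds B; LP→M adds M; JMP→BQ adds Q → {B, D, H, J, L, M, P, Q}. Minimal: {H, J, P}⁺ = {H, J, P}; {D, J, P}⁺ = {B, D, J, L, M, P, Q}; {D, H, P}⁺ = {D, H, L, M, P}; … — none reach the full schema.
{H, J, L, P}⁺: LP→M adds M; JMP→BQ adds B, Q; MPQ→BDL adds D → {B, D, H, J, L, M, P, Q}. Minimal: {J, L, P}⁺ = {B, D, J, L, M, P, Q}; {H, L, P}⁺ = {H, L, M, P}; {H, J, P}⁺ = {H, J, P}; … — none reach the full schema.
{H, J, M, P}⁺: JMP→BQ adds B, Q; MPQ→BDL adds D, L → {B, D, H, J, L, M, P, Q}. Minimal: {J, M, P}⁺ = {B, D, J, L, M, P, Q}; {H, M, P}⁺ = {H, M, P}; {H, J, P}⁺ = {H, J, P}; … — none reach the full schema.
Any other superkey contains one of these as a subset, so there are no further candidate keys.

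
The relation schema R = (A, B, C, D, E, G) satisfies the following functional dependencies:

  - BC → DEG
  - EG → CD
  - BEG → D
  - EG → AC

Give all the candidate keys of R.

{B, C}⁺: BC→DEG adds D, E, G; EG→AC adds A → {A, B, C, D, E, G}. Minimal: {C}⁺ = {C}; {B}⁺ = {B} — none reach the full schema.
{B, E, G}⁺: EG→CD adds C, D; EG→AC adds A → {A, B, C, D, E, G}. Minimal: {E, G}⁺ = {A, C, D, E, G}; {B, G}⁺ = {B, G}; {B, E}⁺ = {B, E} — none reach the full schema.

BC, BEG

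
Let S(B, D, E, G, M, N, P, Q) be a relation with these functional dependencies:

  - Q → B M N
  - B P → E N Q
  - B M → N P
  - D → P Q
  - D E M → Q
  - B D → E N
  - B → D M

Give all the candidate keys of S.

Attribute G never appears on the right-hand side of any dependency, so G must belong to every candidate key.
{G}⁺ = {G}, which is not all of the schema, so we must add further attributes.
{B, G}⁺: B→DM adds D, M; BM→NP adds N, P; D→PQ adds Q; BD→EN adds E → {B, D, E, G, M, N, P, Q}. Minimal: {G}⁺ = {G}; {B}⁺ = {B, D, E, M, N, P, Q} — none reach the full schema.
{D, G}⁺: D→PQ adds P, Q; Q→BMN adds B, M, N; BP→ENQ adds E → {B, D, E, G, M, N, P, Q}. Minimal: {G}⁺ = {G}; {D}⁺ = {B, D, E, M, N, P, Q} — none reach the full schema.
{G, Q}⁺: Q→BMN adds B, M, N; BM→NP adds P; B→DM adds D; BP→ENQ adds E → {B, D, E, G, M, N, P, Q}. Minimal: {Q}⁺ = {B, D, E, M, N, P, Q}; {G}⁺ = {G} — none reach the full schema.

(B, G); (D, G); (G, Q)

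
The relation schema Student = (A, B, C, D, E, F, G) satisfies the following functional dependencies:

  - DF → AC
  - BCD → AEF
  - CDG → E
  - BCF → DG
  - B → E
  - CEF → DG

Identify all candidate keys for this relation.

{B, C, D}, {B, C, F}, {B, D, F}

Attribute B never appears on the right-hand side of any dependency, so B must belong to every candidate key.
{B}⁺ = {B, E}, which is not all of the schema, so we must add further attributes.
{B, C, D}⁺: BCD→AEF adds A, E, F; BCF→DG adds G → {A, B, C, D, E, F, G}. Minimal: {C, D}⁺ = {C, D}; {B, D}⁺ = {B, D, E}; {B, C}⁺ = {B, C, E} — none reach the full schema.
{B, C, F}⁺: BCF→DG adds D, G; B→E adds E; DF→AC adds A → {A, B, C, D, E, F, G}. Minimal: {C, F}⁺ = {C, F}; {B, F}⁺ = {B, E, F}; {B, C}⁺ = {B, C, E} — none reach the full schema.
{B, D, F}⁺: DF→AC adds A, C; BCD→AEF adds E; BCF→DG adds G → {A, B, C, D, E, F, G}. Minimal: {D, F}⁺ = {A, C, D, F}; {B, F}⁺ = {B, E, F}; {B, D}⁺ = {B, D, E} — none reach the full schema.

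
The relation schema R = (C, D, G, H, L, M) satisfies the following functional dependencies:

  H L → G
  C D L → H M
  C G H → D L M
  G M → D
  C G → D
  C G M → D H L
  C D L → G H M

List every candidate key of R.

Attribute C never appears on the right-hand side of any dependency, so C must belong to every candidate key.
{C}⁺ = {C}, which is not all of the schema, so we must add further attributes.
{C, D, L}⁺: CDL→HM adds H, M; CDL→GHM adds G → {C, D, G, H, L, M}. Minimal: {D, L}⁺ = {D, L}; {C, L}⁺ = {C, L}; {C, D}⁺ = {C, D} — none reach the full schema.
{C, G, H}⁺: CGH→DLM adds D, L, M → {C, D, G, H, L, M}. Minimal: {G, H}⁺ = {G, H}; {C, H}⁺ = {C, H}; {C, G}⁺ = {C, D, G} — none reach the full schema.
{C, G, L}⁺: CG→D adds D; CDL→GHM adds H, M → {C, D, G, H, L, M}. Minimal: {G, L}⁺ = {G, L}; {C, L}⁺ = {C, L}; {C, G}⁺ = {C, D, G} — none reach the full schema.
{C, G, M}⁺: GM→D adds D; CGM→DHL adds H, L → {C, D, G, H, L, M}. Minimal: {G, M}⁺ = {D, G, M}; {C, M}⁺ = {C, M}; {C, G}⁺ = {C, D, G} — none reach the full schema.
{C, H, L}⁺: HL→G adds G; CGH→DLM adds D, M → {C, D, G, H, L, M}. Minimal: {H, L}⁺ = {G, H, L}; {C, L}⁺ = {C, L}; {C, H}⁺ = {C, H} — none reach the full schema.
Any other superkey contains one of these as a subset, so there are no further candidate keys.

{C, D, L}; {C, G, H}; {C, G, L}; {C, G, M}; {C, H, L}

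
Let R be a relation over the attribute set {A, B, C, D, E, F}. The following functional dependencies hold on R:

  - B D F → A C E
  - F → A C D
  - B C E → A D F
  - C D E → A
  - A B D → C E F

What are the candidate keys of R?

(B, F), (A, B, D), (B, C, E)

{B, F}⁺: F→ACD adds A, C, D; ABD→CEF adds E → {A, B, C, D, E, F}. Minimal: {F}⁺ = {A, C, D, F}; {B}⁺ = {B} — none reach the full schema.
{A, B, D}⁺: ABD→CEF adds C, E, F → {A, B, C, D, E, F}. Minimal: {B, D}⁺ = {B, D}; {A, D}⁺ = {A, D}; {A, B}⁺ = {A, B} — none reach the full schema.
{B, C, E}⁺: BCE→ADF adds A, D, F → {A, B, C, D, E, F}. Minimal: {C, E}⁺ = {C, E}; {B, E}⁺ = {B, E}; {B, C}⁺ = {B, C} — none reach the full schema.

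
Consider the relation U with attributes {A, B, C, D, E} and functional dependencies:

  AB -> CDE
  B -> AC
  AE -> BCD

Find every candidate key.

{B}, {A, E}

{B}⁺: B→AC adds A, C; AB→CDE adds D, E → {A, B, C, D, E}.
{A, E}⁺: AE→BCD adds B, C, D → {A, B, C, D, E}. Minimal: {E}⁺ = {E}; {A}⁺ = {A} — none reach the full schema.
Any other superkey contains one of these as a subset, so there are no further candidate keys.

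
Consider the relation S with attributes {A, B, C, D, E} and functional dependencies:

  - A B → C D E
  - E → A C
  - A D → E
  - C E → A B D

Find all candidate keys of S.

{E}⁺: E→AC adds A, C; CE→ABD adds B, D → {A, B, C, D, E}.
{A, B}⁺: AB→CDE adds C, D, E → {A, B, C, D, E}.
{A, D}⁺: AD→E adds E; E→AC adds C; CE→ABD adds B → {A, B, C, D, E}.

{E}, {A, B}, {A, D}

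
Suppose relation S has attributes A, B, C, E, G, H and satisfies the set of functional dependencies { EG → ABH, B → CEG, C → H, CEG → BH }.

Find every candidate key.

{B}⁺: B→CEG adds C, E, G; C→H adds H; EG→ABH adds A → {A, B, C, E, G, H}.
{E, G}⁺: EG→ABH adds A, B, H; B→CEG adds C → {A, B, C, E, G, H}. Minimal: {G}⁺ = {G}; {E}⁺ = {E} — none reach the full schema.

{B}, {E, G}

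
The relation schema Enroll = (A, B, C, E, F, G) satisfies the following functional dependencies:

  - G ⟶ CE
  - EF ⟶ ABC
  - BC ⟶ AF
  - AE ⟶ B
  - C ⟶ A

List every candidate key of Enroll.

Attribute G never appears on the right-hand side of any dependency, so G must belong to every candidate key.
{G}⁺ = {A, B, C, E, F, G}, which is all of the schema, so {G} is the only candidate key.

{G}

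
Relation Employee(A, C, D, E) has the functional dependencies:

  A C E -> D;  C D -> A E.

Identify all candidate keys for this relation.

Attribute C never appears on the right-hand side of any dependency, so C must belong to every candidate key.
{C}⁺ = {C}, which is not all of the schema, so we must add further attributes.
{C, D}⁺: CD→AE adds A, E → {A, C, D, E}.
{A, C, E}⁺: ACE→D adds D → {A, C, D, E}.
Any other superkey contains one of these as a subset, so there are no further candidate keys.

CD, ACE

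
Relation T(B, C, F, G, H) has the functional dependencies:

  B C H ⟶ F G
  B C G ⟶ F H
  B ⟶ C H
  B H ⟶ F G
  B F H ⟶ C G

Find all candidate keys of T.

(B)

Attribute B never appears on the right-hand side of any dependency, so B must belong to every candidate key.
{B}⁺ = {B, C, F, G, H}, which is all of the schema, so {B} is the only candidate key.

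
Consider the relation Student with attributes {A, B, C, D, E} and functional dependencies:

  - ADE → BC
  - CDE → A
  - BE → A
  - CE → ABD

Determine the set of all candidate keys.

CE, ADE, BDE

Attribute E never appears on the right-hand side of any dependency, so E must belong to every candidate key.
{E}⁺ = {E}, which is not all of the schema, so we must add further attributes.
{C, E}⁺: CE→ABD adds A, B, D → {A, B, C, D, E}. Minimal: {E}⁺ = {E}; {C}⁺ = {C} — none reach the full schema.
{A, D, E}⁺: ADE→BC adds B, C → {A, B, C, D, E}. Minimal: {D, E}⁺ = {D, E}; {A, E}⁺ = {A, E}; {A, D}⁺ = {A, D} — none reach the full schema.
{B, D, E}⁺: BE→A adds A; ADE→BC adds C → {A, B, C, D, E}. Minimal: {D, E}⁺ = {D, E}; {B, E}⁺ = {A, B, E}; {B, D}⁺ = {B, D} — none reach the full schema.
Any other superkey contains one of these as a subset, so there are no further candidate keys.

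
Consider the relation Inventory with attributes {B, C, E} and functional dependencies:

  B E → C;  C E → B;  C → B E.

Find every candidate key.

{C}⁺: C→BE adds B, E → {B, C, E}.
{B, E}⁺: BE→C adds C → {B, C, E}.

(C), (B, E)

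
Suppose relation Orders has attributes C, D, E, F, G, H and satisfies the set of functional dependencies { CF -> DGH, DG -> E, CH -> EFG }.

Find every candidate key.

(C, F); (C, H)

{C, F}⁺: CF→DGH adds D, G, H; DG→E adds E → {C, D, E, F, G, H}. Minimal: {F}⁺ = {F}; {C}⁺ = {C} — none reach the full schema.
{C, H}⁺: CH→EFG adds E, F, G; CF→DGH adds D → {C, D, E, F, G, H}. Minimal: {H}⁺ = {H}; {C}⁺ = {C} — none reach the full schema.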